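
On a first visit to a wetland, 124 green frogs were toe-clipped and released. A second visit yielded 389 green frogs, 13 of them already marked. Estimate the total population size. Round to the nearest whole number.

If marked individuals mix randomly, R/C ≈ M/N, giving N ≈ M·C/R.
N = (124 × 389) / 13 = 48236 / 13 ≈ 3710.46 → 3710

N ≈ 3710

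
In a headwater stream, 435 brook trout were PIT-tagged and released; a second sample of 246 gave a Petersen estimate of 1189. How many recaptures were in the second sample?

From N = M·C/R: R = M·C / N = 435·246 / 1189 = 107010 / 1189 = 90.

R = 90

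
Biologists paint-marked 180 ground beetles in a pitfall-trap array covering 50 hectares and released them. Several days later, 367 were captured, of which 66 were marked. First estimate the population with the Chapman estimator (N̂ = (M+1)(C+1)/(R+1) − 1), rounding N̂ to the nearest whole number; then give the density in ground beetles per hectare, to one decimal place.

density ≈ 19.9 ground beetles per hectare

N̂ = 181·368/67 − 1 = 66608/67 − 1 ≈ 993.1 → 993
Density = N̂ / area = 993 / 50 ≈ 19.86 → 19.9 per hectare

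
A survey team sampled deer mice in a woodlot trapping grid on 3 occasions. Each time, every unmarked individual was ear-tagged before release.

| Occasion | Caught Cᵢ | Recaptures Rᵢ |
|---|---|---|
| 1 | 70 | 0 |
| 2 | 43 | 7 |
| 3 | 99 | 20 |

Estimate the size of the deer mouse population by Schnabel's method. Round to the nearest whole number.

N ≈ 500

Marked at large before each occasion: Mᵢ = Σⱼ<ᵢ (Cⱼ − Rⱼ) → M1=0, M2=70, M3=106
Σ MᵢCᵢ = 0·70 + 70·43 + 106·99 = 0 + 3010 + 10494 = 13504
Σ Rᵢ = 0 + 7 + 20 = 27
N̂ = 13504 / 27 ≈ 500.1 → 500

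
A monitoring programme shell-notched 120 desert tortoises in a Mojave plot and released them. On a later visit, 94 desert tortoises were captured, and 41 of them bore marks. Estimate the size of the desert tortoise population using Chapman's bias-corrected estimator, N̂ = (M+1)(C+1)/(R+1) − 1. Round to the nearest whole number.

N̂ = (120+1)(94+1)/(41+1) − 1 = 121·95/42 − 1
= 11495/42 − 1 ≈ 273.7 − 1 ≈ 272.7 → 273

N ≈ 273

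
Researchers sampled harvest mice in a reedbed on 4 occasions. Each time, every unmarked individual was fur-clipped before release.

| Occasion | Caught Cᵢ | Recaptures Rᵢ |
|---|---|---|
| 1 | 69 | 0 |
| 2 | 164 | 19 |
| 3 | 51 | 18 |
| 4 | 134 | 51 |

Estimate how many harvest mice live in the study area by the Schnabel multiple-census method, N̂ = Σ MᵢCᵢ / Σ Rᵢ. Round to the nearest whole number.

N ≈ 629

Marked at large before each occasion: Mᵢ = Σⱼ<ᵢ (Cⱼ − Rⱼ) → M1=0, M2=69, M3=214, M4=247
Σ MᵢCᵢ = 0·69 + 69·164 + 214·51 + 247·134 = 0 + 11316 + 10914 + 33098 = 55328
Σ Rᵢ = 0 + 19 + 18 + 51 = 88
N̂ = 55328 / 88 ≈ 628.7 → 629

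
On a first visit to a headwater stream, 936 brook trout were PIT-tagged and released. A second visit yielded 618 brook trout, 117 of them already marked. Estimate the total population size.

N = (936 × 618) / 117 = 578448 / 117 = 4944

N = 4944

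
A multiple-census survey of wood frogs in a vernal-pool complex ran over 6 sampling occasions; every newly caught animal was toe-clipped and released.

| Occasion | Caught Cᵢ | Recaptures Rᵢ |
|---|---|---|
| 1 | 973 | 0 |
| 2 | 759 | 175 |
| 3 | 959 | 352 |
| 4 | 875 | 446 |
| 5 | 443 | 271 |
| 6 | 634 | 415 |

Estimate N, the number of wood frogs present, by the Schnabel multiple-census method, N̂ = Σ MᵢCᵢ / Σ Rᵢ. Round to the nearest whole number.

N ≈ 4236

Marked at large before each occasion: Mᵢ = Σⱼ<ᵢ (Cⱼ − Rⱼ) → M1=0, M2=973, M3=1557, M4=2164, M5=2593, M6=2765
Σ MᵢCᵢ = 0·973 + 973·759 + 1557·959 + 2164·875 + 2593·443 + 2765·634 = 0 + 738507 + 1493163 + 1893500 + 1148699 + 1753010 = 7026879
Σ Rᵢ = 0 + 175 + 352 + 446 + 271 + 415 = 1659
N̂ = 7026879 / 1659 ≈ 4235.6 → 4236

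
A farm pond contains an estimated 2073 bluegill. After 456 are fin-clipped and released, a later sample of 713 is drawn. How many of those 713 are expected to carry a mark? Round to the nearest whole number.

Expected recaptures E[R] = M·C / N.
E[R] = 456 × 713 / 2073 = 325128 / 2073 ≈ 156.8 → 157

expected recaptures ≈ 157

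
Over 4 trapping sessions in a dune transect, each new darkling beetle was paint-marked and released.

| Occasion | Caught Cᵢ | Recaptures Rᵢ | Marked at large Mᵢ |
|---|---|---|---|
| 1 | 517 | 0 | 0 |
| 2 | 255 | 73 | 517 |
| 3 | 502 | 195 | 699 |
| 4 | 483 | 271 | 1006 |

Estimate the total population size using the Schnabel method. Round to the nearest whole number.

Σ MᵢCᵢ = 0·517 + 517·255 + 699·502 + 1006·483 = 0 + 131835 + 350898 + 485898 = 968631
Σ Rᵢ = 0 + 73 + 195 + 271 = 539
N̂ = 968631 / 539 ≈ 1797.1 → 1797

N ≈ 1797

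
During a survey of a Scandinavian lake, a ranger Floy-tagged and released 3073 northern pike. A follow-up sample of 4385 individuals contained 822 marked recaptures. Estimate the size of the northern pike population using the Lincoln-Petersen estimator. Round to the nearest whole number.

N = (3073 × 4385) / 822 = 13475105 / 822 ≈ 16393.1 → 16393

N ≈ 16,393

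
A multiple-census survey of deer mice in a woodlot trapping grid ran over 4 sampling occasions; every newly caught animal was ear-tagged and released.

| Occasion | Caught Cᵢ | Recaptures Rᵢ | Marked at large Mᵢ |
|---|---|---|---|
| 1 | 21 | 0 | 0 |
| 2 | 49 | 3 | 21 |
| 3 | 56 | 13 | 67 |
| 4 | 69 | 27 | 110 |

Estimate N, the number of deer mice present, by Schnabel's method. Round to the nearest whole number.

N ≈ 288

Σ MᵢCᵢ = 0·21 + 21·49 + 67·56 + 110·69 = 0 + 1029 + 3752 + 7590 = 12371
Σ Rᵢ = 0 + 3 + 13 + 27 = 43
N̂ = 12371 / 43 ≈ 287.7 → 288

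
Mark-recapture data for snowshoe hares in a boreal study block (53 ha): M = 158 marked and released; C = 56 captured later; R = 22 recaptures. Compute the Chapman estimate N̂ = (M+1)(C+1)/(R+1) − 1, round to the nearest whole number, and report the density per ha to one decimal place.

N̂ = 159·57/23 − 1 = 9063/23 − 1 ≈ 393.0 → 393
Density = N̂ / area = 393 / 53 ≈ 7.42 → 7.4 per ha

density ≈ 7.4 snowshoe hares per ha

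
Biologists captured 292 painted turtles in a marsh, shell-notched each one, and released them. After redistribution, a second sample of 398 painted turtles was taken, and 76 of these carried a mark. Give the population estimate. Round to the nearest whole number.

N ≈ 1529

N = (292 × 398) / 76 = 116216 / 76 ≈ 1529.2 → 1529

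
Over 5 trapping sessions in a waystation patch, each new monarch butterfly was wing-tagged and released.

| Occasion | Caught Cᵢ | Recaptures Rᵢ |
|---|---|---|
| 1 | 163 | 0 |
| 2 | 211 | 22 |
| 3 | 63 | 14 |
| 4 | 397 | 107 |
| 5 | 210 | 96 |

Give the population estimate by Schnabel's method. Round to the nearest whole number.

Marked at large before each occasion: Mᵢ = Σⱼ<ᵢ (Cⱼ − Rⱼ) → M1=0, M2=163, M3=352, M4=401, M5=691
Σ MᵢCᵢ = 0·163 + 163·211 + 352·63 + 401·397 + 691·210 = 0 + 34393 + 22176 + 159197 + 145110 = 360876
Σ Rᵢ = 0 + 22 + 14 + 107 + 96 = 239
N̂ = 360876 / 239 ≈ 1509.9 → 1510

N ≈ 1510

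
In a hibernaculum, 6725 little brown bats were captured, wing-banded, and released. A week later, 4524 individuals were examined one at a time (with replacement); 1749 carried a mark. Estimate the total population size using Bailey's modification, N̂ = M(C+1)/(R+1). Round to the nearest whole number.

N̂ = 6725·(4524+1)/(1749+1) = 6725·4525/1750 = 30430625/1750 ≈ 17388.9 → 17389

N ≈ 17,389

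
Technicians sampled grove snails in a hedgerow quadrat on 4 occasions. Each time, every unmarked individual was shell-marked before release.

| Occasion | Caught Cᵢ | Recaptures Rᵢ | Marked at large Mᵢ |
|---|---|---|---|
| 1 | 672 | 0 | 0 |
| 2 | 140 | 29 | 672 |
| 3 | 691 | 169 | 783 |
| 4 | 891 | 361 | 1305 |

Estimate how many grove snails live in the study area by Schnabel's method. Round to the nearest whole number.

Σ MᵢCᵢ = 0·672 + 672·140 + 783·691 + 1305·891 = 0 + 94080 + 541053 + 1162755 = 1797888
Σ Rᵢ = 0 + 29 + 169 + 361 = 559
N̂ = 1797888 / 559 ≈ 3216.3 → 3216

N ≈ 3216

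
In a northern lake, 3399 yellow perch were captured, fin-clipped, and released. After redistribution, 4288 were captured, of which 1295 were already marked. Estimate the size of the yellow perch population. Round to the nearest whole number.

N ≈ 11,255

Lincoln-Petersen assumes M/N = R/C, so N = M·C / R.
N = (3399 × 4288) / 1295 = 14574912 / 1295 ≈ 11254.8 → 11255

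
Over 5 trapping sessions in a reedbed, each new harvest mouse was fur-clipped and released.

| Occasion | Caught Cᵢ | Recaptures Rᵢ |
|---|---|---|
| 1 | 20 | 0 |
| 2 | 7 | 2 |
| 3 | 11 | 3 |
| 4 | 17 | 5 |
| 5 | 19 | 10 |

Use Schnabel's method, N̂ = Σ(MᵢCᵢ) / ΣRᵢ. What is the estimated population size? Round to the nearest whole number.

Marked at large before each occasion: Mᵢ = Σⱼ<ᵢ (Cⱼ − Rⱼ) → M1=0, M2=20, M3=25, M4=33, M5=45
Σ MᵢCᵢ = 0·20 + 20·7 + 25·11 + 33·17 + 45·19 = 0 + 140 + 275 + 561 + 855 = 1831
Σ Rᵢ = 0 + 2 + 3 + 5 + 10 = 20
N̂ = 1831 / 20 ≈ 91.5 → 92

N ≈ 92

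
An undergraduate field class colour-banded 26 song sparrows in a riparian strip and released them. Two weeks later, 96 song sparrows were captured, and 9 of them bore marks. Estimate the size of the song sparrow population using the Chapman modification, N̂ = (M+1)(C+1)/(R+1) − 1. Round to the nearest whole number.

N ≈ 261

N̂ = (26+1)(96+1)/(9+1) − 1 = 27·97/10 − 1
= 2619/10 − 1 ≈ 261.9 − 1 ≈ 260.9 → 261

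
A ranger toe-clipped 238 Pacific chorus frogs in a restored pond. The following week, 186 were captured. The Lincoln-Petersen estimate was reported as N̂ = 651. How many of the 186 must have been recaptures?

R = 68

From N = M·C/R: R = M·C / N = 238·186 / 651 = 44268 / 651 = 68.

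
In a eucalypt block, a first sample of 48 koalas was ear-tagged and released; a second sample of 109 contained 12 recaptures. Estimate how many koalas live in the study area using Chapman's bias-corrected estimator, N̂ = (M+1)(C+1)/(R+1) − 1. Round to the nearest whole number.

N ≈ 414

N̂ = (48+1)(109+1)/(12+1) − 1 = 49·110/13 − 1
= 5390/13 − 1 ≈ 414.6 − 1 ≈ 413.6 → 414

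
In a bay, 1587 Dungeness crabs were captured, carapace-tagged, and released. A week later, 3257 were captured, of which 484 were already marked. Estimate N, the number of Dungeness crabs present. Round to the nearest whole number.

N ≈ 10,679

N = (1587 × 3257) / 484 = 5168859 / 484 ≈ 10679.46 → 10679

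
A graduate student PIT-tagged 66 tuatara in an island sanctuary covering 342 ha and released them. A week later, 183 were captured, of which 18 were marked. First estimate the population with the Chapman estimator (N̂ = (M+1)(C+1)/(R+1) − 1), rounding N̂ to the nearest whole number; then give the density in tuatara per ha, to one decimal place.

density ≈ 1.9 tuatara per ha

N̂ = 67·184/19 − 1 = 12328/19 − 1 ≈ 647.8 → 648
Density = N̂ / area = 648 / 342 ≈ 1.89 → 1.9 per ha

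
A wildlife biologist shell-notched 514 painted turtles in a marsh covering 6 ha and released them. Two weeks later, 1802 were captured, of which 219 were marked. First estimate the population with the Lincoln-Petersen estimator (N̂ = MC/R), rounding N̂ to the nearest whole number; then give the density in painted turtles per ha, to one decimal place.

density ≈ 704.8 painted turtles per ha

N̂ = 514·1802/219 = 926228/219 ≈ 4229.4 → 4229
Density = N̂ / area = 4229 / 6 ≈ 704.83 → 704.8 per ha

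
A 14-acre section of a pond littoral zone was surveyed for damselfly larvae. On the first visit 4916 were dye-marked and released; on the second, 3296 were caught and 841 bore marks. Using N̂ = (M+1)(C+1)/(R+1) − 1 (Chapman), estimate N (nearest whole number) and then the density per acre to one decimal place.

N̂ = 4917·3297/842 − 1 = 16211349/842 − 1 ≈ 19252.4 → 19252
Density = N̂ / area = 19252 / 14 ≈ 1375.14 → 1375.1 per acre

density ≈ 1375.1 damselfly larvae per acre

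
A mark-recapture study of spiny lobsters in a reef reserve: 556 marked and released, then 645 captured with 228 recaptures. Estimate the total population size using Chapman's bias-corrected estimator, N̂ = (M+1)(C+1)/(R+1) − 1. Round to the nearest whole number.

N̂ = (556+1)(645+1)/(228+1) − 1 = 557·646/229 − 1
= 359822/229 − 1 ≈ 1571.3 − 1 ≈ 1570.3 → 1570

N ≈ 1570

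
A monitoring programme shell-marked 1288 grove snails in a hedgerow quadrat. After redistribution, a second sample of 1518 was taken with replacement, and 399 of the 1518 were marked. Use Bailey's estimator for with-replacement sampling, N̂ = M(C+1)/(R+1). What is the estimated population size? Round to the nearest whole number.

N ≈ 4891

N̂ = 1288·(1518+1)/(399+1) = 1288·1519/400 = 1956472/400 ≈ 4891.2 → 4891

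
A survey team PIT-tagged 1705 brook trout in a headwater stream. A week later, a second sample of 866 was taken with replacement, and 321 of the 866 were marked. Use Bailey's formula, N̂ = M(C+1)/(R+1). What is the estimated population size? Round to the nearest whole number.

N̂ = 1705·(866+1)/(321+1) = 1705·867/322 = 1478235/322 ≈ 4590.8 → 4591

N ≈ 4591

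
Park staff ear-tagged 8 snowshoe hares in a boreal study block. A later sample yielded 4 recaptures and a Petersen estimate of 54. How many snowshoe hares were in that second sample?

From N = M·C/R: C = N·R / M = 54·4 / 8 = 216 / 8 = 27.

C = 27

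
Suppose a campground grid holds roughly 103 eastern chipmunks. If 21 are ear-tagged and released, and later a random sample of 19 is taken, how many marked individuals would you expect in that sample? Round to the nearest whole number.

Expected recaptures E[R] = M·C / N.
E[R] = 21 × 19 / 103 = 399 / 103 ≈ 3.9 → 4

expected recaptures ≈ 4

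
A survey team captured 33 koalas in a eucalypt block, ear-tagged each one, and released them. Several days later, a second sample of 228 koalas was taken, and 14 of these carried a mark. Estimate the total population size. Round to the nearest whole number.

Lincoln-Petersen assumes M/N = R/C, so N = M·C / R.
N = (33 × 228) / 14 = 7524 / 14 ≈ 537.4 → 537

N ≈ 537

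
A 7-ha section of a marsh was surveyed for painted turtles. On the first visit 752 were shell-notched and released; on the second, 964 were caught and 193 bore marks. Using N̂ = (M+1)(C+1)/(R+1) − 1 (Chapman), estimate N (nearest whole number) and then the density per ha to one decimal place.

density ≈ 535.0 painted turtles per ha

N̂ = 753·965/194 − 1 = 726645/194 − 1 ≈ 3744.6 → 3745
Density = N̂ / area = 3745 / 7 = 535.0 per ha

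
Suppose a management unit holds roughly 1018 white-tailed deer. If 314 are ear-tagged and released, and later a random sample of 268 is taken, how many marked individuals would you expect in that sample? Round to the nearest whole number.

Expected recaptures E[R] = M·C / N.
E[R] = 314 × 268 / 1018 = 84152 / 1018 ≈ 82.7 → 83

expected recaptures ≈ 83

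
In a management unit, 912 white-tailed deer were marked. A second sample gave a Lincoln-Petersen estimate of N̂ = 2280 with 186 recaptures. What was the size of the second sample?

C = 465

From N = M·C/R: C = N·R / M = 2280·186 / 912 = 424080 / 912 = 465.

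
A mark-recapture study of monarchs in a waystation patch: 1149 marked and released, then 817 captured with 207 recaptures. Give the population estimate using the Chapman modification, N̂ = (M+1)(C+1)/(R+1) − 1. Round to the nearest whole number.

N ≈ 4522

N̂ = (1149+1)(817+1)/(207+1) − 1 = 1150·818/208 − 1
= 940700/208 − 1 ≈ 4522.6 − 1 ≈ 4521.6 → 4522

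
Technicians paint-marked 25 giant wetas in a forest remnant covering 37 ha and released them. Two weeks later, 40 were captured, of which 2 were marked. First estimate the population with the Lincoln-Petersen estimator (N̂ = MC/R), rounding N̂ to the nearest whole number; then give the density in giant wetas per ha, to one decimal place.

density ≈ 13.5 giant wetas per ha

N̂ = 25·40/2 = 1000/2 = 500
Density = N̂ / area = 500 / 37 ≈ 13.51 → 13.5 per ha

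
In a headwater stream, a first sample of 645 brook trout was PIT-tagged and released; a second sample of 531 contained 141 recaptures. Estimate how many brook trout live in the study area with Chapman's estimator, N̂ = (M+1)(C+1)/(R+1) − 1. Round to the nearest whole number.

N ≈ 2419

N̂ = (645+1)(531+1)/(141+1) − 1 = 646·532/142 − 1
= 343672/142 − 1 ≈ 2420.2 − 1 ≈ 2419.2 → 2419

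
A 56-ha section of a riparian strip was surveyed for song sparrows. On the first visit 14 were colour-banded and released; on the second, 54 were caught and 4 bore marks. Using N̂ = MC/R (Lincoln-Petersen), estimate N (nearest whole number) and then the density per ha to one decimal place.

density ≈ 3.4 song sparrows per ha

N̂ = 14·54/4 = 756/4 = 189
Density = N̂ / area = 189 / 56 ≈ 3.38 → 3.4 per ha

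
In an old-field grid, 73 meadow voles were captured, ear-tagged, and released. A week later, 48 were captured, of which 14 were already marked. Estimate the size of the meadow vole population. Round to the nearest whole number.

N ≈ 250

N = (73 × 48) / 14 = 3504 / 14 ≈ 250.3 → 250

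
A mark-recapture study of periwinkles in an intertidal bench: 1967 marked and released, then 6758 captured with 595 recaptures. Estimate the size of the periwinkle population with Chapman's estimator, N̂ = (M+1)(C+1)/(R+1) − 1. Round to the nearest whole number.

N ≈ 22,317

N̂ = (1967+1)(6758+1)/(595+1) − 1 = 1968·6759/596 − 1
= 13301712/596 − 1 ≈ 22318.3 − 1 ≈ 22317.3 → 22317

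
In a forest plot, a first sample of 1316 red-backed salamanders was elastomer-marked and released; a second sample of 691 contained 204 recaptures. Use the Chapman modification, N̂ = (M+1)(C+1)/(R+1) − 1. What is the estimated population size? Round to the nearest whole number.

N̂ = (1316+1)(691+1)/(204+1) − 1 = 1317·692/205 − 1
= 911364/205 − 1 ≈ 4445.7 − 1 ≈ 4444.7 → 4445

N ≈ 4445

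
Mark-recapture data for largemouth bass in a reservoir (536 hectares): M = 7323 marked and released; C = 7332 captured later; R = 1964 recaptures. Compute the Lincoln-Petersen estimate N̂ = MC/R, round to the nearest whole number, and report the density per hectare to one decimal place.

density ≈ 51.0 largemouth bass per hectare

N̂ = 7323·7332/1964 = 53692236/1964 ≈ 27338.2 → 27338
Density = N̂ / area = 27338 / 536 ≈ 51.00 → 51.0 per hectare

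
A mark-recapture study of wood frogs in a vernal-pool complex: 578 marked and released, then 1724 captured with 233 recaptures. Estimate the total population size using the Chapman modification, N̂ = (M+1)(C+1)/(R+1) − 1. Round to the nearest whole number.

N̂ = (578+1)(1724+1)/(233+1) − 1 = 579·1725/234 − 1
= 998775/234 − 1 ≈ 4268.3 − 1 ≈ 4267.3 → 4267

N ≈ 4267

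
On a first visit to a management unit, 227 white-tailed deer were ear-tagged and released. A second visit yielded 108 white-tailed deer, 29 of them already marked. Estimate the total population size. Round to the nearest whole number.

N ≈ 845

The marked fraction in the recapture sample should equal the marked fraction in the population: 29/108 = 227/N.
N = (227 × 108) / 29 = 24516 / 29 ≈ 845.4 → 845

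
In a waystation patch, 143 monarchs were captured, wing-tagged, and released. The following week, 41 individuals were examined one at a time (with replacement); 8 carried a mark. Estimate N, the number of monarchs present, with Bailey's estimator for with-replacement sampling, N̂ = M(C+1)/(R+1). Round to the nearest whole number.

N ≈ 667

N̂ = 143·(41+1)/(8+1) = 143·42/9 = 6006/9 ≈ 667.3 → 667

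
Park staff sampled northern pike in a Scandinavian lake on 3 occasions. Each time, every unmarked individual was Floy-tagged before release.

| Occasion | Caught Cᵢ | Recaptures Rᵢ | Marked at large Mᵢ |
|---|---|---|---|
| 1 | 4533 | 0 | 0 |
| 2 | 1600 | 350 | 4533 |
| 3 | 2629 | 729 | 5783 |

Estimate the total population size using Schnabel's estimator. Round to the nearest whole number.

Σ MᵢCᵢ = 0·4533 + 4533·1600 + 5783·2629 = 0 + 7252800 + 15203507 = 22456307
Σ Rᵢ = 0 + 350 + 729 = 1079
N̂ = 22456307 / 1079 ≈ 20812.1 → 20812

N ≈ 20,812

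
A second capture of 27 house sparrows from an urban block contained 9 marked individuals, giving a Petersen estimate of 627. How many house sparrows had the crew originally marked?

From N = M·C/R: M = N·R / C = 627·9 / 27 = 5643 / 27 = 209.

M = 209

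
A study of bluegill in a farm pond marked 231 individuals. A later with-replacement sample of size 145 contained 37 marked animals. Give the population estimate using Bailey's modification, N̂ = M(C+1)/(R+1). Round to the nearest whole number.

N ≈ 888

N̂ = 231·(145+1)/(37+1) = 231·146/38 = 33726/38 ≈ 887.5 → 888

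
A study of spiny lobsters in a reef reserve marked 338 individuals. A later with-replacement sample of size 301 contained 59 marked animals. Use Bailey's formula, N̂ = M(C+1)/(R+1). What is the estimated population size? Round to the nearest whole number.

N̂ = 338·(301+1)/(59+1) = 338·302/60 = 102076/60 ≈ 1701.3 → 1701

N ≈ 1701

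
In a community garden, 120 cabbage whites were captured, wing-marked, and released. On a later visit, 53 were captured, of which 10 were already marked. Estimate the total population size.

N = (120 × 53) / 10 = 6360 / 10 = 636

N = 636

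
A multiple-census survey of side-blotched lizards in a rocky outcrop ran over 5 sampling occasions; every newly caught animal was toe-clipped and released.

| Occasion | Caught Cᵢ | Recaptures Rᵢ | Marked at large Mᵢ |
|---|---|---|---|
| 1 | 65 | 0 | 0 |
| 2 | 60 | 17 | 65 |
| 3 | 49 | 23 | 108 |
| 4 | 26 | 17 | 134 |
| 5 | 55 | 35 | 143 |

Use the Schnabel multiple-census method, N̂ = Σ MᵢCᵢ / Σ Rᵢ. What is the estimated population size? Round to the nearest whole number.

N ≈ 223

Σ MᵢCᵢ = 0·65 + 65·60 + 108·49 + 134·26 + 143·55 = 0 + 3900 + 5292 + 3484 + 7865 = 20541
Σ Rᵢ = 0 + 17 + 23 + 17 + 35 = 92
N̂ = 20541 / 92 ≈ 223.3 → 223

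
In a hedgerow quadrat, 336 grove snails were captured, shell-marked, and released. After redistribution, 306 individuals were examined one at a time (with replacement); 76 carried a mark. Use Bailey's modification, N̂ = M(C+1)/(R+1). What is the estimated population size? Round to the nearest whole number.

N ≈ 1340

N̂ = 336·(306+1)/(76+1) = 336·307/77 = 103152/77 ≈ 1339.6 → 1340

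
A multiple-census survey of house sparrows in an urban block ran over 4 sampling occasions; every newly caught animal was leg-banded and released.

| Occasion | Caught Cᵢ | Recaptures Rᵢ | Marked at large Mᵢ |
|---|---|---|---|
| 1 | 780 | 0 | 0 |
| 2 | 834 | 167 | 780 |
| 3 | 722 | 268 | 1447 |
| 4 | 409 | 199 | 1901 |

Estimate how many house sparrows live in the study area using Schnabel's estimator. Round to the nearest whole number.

N ≈ 3900

Σ MᵢCᵢ = 0·780 + 780·834 + 1447·722 + 1901·409 = 0 + 650520 + 1044734 + 777509 = 2472763
Σ Rᵢ = 0 + 167 + 268 + 199 = 634
N̂ = 2472763 / 634 ≈ 3900.3 → 3900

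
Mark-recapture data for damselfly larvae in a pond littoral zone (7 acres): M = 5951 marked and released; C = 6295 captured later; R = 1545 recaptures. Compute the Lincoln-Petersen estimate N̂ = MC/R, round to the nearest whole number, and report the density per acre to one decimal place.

N̂ = 5951·6295/1545 = 37461545/1545 ≈ 24247.0 → 24247
Density = N̂ / area = 24247 / 7 ≈ 3463.86 → 3463.9 per acre

density ≈ 3463.9 damselfly larvae per acre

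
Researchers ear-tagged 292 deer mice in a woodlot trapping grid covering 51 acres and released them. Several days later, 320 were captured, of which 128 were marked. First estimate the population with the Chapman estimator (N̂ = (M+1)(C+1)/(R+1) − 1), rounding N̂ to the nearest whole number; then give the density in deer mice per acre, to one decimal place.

N̂ = 293·321/129 − 1 = 94053/129 − 1 ≈ 728.1 → 728
Density = N̂ / area = 728 / 51 ≈ 14.27 → 14.3 per acre

density ≈ 14.3 deer mice per acre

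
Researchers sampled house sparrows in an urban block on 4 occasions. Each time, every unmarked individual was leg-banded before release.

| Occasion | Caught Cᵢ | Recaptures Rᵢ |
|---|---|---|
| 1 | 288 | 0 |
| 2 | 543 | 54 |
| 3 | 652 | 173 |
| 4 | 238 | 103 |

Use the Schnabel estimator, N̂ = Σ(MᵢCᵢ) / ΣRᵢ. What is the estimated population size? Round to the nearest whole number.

N ≈ 2915

Marked at large before each occasion: Mᵢ = Σⱼ<ᵢ (Cⱼ − Rⱼ) → M1=0, M2=288, M3=777, M4=1256
Σ MᵢCᵢ = 0·288 + 288·543 + 777·652 + 1256·238 = 0 + 156384 + 506604 + 298928 = 961916
Σ Rᵢ = 0 + 54 + 173 + 103 = 330
N̂ = 961916 / 330 ≈ 2914.9 → 2915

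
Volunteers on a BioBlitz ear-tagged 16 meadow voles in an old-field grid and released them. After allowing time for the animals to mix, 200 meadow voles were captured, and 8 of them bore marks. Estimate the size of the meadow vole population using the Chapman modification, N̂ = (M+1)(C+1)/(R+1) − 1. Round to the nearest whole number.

N ≈ 379

N̂ = (16+1)(200+1)/(8+1) − 1 = 17·201/9 − 1
= 3417/9 − 1 ≈ 379.7 − 1 ≈ 378.7 → 379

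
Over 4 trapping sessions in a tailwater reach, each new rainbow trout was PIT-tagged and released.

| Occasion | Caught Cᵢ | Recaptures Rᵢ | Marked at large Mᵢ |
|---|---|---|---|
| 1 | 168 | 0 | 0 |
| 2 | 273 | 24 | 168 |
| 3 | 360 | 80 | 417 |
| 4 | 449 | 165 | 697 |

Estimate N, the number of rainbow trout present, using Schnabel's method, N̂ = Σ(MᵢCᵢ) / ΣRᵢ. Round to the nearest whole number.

Σ MᵢCᵢ = 0·168 + 168·273 + 417·360 + 697·449 = 0 + 45864 + 150120 + 312953 = 508937
Σ Rᵢ = 0 + 24 + 80 + 165 = 269
N̂ = 508937 / 269 ≈ 1892.0 → 1892

N ≈ 1892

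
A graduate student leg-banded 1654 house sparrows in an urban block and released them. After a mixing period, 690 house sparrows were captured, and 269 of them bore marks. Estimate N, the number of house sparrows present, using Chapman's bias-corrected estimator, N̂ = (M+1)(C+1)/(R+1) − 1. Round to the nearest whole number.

N ≈ 4235

N̂ = (1654+1)(690+1)/(269+1) − 1 = 1655·691/270 − 1
= 1143605/270 − 1 ≈ 4235.6 − 1 ≈ 4234.6 → 4235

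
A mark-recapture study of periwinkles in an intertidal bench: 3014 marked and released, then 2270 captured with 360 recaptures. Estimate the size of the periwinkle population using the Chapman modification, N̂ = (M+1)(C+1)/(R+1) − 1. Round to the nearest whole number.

N̂ = (3014+1)(2270+1)/(360+1) − 1 = 3015·2271/361 − 1
= 6847065/361 − 1 ≈ 18966.9 − 1 ≈ 18965.9 → 18966

N ≈ 18,966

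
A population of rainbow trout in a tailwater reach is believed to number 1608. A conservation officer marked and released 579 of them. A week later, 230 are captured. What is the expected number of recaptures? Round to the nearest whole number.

expected recaptures ≈ 83

The marked fraction of the population is 579/1608, so in a sample of 230 expect C·(M/N) marked.
E[R] = 579 × 230 / 1608 = 133170 / 1608 ≈ 82.8 → 83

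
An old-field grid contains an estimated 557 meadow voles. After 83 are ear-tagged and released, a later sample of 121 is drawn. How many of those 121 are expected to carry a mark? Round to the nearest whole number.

expected recaptures ≈ 18

The marked fraction of the population is 83/557, so in a sample of 121 expect C·(M/N) marked.
E[R] = 83 × 121 / 557 = 10043 / 557 ≈ 18.0 → 18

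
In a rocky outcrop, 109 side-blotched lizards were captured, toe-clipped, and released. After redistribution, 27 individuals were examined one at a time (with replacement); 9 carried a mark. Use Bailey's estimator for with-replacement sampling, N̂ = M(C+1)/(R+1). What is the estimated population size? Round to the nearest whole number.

N ≈ 305

N̂ = 109·(27+1)/(9+1) = 109·28/10 = 3052/10 ≈ 305.2 → 305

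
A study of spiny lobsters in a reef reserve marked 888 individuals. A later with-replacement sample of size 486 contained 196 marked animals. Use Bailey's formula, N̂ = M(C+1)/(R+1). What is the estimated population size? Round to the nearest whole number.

N ≈ 2195

N̂ = 888·(486+1)/(196+1) = 888·487/197 = 432456/197 ≈ 2195.2 → 2195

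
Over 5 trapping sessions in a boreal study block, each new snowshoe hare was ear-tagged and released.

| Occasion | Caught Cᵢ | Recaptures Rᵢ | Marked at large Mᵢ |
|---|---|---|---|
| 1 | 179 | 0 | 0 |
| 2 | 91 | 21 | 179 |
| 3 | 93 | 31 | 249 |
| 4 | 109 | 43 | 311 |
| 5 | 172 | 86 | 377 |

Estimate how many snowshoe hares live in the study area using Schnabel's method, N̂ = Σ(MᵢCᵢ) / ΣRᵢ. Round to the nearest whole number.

N ≈ 763

Σ MᵢCᵢ = 0·179 + 179·91 + 249·93 + 311·109 + 377·172 = 0 + 16289 + 23157 + 33899 + 64844 = 138189
Σ Rᵢ = 0 + 21 + 31 + 43 + 86 = 181
N̂ = 138189 / 181 ≈ 763.48 → 763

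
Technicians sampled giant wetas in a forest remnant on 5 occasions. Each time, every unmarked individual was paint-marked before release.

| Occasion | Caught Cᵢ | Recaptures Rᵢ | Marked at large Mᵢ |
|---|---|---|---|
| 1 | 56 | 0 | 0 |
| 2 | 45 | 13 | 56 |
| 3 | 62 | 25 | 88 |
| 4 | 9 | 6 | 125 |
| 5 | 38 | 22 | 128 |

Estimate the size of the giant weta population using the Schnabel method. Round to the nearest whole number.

N ≈ 212

Σ MᵢCᵢ = 0·56 + 56·45 + 88·62 + 125·9 + 128·38 = 0 + 2520 + 5456 + 1125 + 4864 = 13965
Σ Rᵢ = 0 + 13 + 25 + 6 + 22 = 66
N̂ = 13965 / 66 ≈ 211.6 → 212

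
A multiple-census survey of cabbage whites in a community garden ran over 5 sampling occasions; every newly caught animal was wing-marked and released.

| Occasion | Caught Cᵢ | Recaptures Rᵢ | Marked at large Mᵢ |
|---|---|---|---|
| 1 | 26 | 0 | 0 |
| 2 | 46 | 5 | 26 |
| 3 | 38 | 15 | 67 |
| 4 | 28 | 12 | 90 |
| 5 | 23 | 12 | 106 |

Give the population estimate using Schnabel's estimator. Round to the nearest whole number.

Σ MᵢCᵢ = 0·26 + 26·46 + 67·38 + 90·28 + 106·23 = 0 + 1196 + 2546 + 2520 + 2438 = 8700
Σ Rᵢ = 0 + 5 + 15 + 12 + 12 = 44
N̂ = 8700 / 44 ≈ 197.7 → 198

N ≈ 198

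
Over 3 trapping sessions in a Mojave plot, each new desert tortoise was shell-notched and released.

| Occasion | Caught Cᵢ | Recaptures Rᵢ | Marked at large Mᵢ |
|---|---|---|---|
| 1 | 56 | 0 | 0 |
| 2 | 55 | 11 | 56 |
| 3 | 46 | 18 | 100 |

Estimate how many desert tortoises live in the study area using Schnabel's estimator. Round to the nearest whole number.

Σ MᵢCᵢ = 0·56 + 56·55 + 100·46 = 0 + 3080 + 4600 = 7680
Σ Rᵢ = 0 + 11 + 18 = 29
N̂ = 7680 / 29 ≈ 264.8 → 265

N ≈ 265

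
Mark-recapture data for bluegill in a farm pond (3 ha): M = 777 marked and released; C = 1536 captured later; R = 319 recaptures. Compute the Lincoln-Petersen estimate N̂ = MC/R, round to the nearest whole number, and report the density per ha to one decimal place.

density ≈ 1247.0 bluegill per ha

N̂ = 777·1536/319 = 1193472/319 ≈ 3741.3 → 3741
Density = N̂ / area = 3741 / 3 = 1247.0 per ha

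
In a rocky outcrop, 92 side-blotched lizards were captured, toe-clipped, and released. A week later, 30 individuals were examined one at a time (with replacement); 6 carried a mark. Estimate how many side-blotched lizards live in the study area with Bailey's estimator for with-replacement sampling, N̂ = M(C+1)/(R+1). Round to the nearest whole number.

N ≈ 407

N̂ = 92·(30+1)/(6+1) = 92·31/7 = 2852/7 ≈ 407.4 → 407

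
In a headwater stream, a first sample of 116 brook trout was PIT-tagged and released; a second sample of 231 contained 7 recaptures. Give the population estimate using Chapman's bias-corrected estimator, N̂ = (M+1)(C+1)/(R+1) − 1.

N = 3392

N̂ = (116+1)(231+1)/(7+1) − 1 = 117·232/8 − 1
= 27144/8 − 1 = 3393 − 1 = 3392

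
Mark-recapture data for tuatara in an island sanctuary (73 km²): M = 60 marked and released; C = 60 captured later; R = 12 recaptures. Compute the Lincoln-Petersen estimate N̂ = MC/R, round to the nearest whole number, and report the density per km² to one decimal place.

N̂ = 60·60/12 = 3600/12 = 300
Density = N̂ / area = 300 / 73 ≈ 4.11 → 4.1 per km²

density ≈ 4.1 tuatara per km²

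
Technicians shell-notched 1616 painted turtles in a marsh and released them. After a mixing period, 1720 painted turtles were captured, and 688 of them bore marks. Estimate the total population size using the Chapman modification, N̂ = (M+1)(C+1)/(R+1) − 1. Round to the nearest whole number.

N̂ = (1616+1)(1720+1)/(688+1) − 1 = 1617·1721/689 − 1
= 2782857/689 − 1 ≈ 4039.0 − 1 ≈ 4038.0 → 4038

N ≈ 4038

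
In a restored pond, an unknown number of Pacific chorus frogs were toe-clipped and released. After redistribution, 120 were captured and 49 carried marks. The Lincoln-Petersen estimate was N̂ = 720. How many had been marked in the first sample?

M = 294

From N = M·C/R: M = N·R / C = 720·49 / 120 = 35280 / 120 = 294.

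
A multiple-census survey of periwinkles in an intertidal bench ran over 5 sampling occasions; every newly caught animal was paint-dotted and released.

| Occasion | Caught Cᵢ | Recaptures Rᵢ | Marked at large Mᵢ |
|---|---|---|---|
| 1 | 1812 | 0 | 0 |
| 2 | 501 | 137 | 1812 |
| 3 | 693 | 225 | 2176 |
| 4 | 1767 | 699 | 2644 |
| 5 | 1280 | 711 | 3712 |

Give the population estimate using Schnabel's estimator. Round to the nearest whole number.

N ≈ 6681

Σ MᵢCᵢ = 0·1812 + 1812·501 + 2176·693 + 2644·1767 + 3712·1280 = 0 + 907812 + 1507968 + 4671948 + 4751360 = 11839088
Σ Rᵢ = 0 + 137 + 225 + 699 + 711 = 1772
N̂ = 11839088 / 1772 ≈ 6681.2 → 6681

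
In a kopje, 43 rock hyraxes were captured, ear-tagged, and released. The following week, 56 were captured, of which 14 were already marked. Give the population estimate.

The marked fraction in the recapture sample should equal the marked fraction in the population: 14/56 = 43/N.
N = (43 × 56) / 14 = 2408 / 14 = 172

N = 172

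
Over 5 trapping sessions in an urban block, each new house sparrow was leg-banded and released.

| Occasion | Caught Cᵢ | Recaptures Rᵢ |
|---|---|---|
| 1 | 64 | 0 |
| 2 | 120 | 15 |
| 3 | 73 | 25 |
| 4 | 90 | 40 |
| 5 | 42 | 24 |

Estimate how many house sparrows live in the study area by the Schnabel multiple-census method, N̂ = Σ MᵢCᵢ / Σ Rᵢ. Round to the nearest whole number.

Marked at large before each occasion: Mᵢ = Σⱼ<ᵢ (Cⱼ − Rⱼ) → M1=0, M2=64, M3=169, M4=217, M5=267
Σ MᵢCᵢ = 0·64 + 64·120 + 169·73 + 217·90 + 267·42 = 0 + 7680 + 12337 + 19530 + 11214 = 50761
Σ Rᵢ = 0 + 15 + 25 + 40 + 24 = 104
N̂ = 50761 / 104 ≈ 488.1 → 488

N ≈ 488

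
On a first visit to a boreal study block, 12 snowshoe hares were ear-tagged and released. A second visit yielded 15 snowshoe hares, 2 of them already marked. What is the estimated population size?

N = (12 × 15) / 2 = 180 / 2 = 90

N = 90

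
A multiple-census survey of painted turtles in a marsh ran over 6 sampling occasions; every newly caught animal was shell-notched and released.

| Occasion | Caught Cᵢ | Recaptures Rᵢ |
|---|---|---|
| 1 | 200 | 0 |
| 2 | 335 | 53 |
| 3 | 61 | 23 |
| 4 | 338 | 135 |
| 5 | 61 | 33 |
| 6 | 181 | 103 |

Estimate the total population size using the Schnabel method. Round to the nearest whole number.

N ≈ 1303

Marked at large before each occasion: Mᵢ = Σⱼ<ᵢ (Cⱼ − Rⱼ) → M1=0, M2=200, M3=482, M4=520, M5=723, M6=751
Σ MᵢCᵢ = 0·200 + 200·335 + 482·61 + 520·338 + 723·61 + 751·181 = 0 + 67000 + 29402 + 175760 + 44103 + 135931 = 452196
Σ Rᵢ = 0 + 53 + 23 + 135 + 33 + 103 = 347
N̂ = 452196 / 347 ≈ 1303.2 → 1303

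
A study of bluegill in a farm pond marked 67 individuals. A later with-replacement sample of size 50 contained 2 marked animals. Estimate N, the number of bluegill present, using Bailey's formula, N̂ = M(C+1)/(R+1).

N = 1139

N̂ = 67·(50+1)/(2+1) = 67·51/3 = 3417/3 = 1139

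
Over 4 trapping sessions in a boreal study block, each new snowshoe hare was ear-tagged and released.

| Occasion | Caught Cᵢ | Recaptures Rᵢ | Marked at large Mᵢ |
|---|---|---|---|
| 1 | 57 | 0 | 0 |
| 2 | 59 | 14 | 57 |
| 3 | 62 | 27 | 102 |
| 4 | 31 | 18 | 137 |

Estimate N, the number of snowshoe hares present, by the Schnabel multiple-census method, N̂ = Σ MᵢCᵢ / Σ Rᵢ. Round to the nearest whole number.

N ≈ 236

Σ MᵢCᵢ = 0·57 + 57·59 + 102·62 + 137·31 = 0 + 3363 + 6324 + 4247 = 13934
Σ Rᵢ = 0 + 14 + 27 + 18 = 59
N̂ = 13934 / 59 ≈ 236.2 → 236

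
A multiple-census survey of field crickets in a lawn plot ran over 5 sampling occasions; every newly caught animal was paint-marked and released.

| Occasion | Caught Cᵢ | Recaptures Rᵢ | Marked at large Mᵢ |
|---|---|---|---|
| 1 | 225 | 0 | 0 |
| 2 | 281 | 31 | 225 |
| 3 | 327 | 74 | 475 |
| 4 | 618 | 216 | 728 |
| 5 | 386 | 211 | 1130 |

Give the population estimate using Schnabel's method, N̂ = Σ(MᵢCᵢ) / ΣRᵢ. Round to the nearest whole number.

Σ MᵢCᵢ = 0·225 + 225·281 + 475·327 + 728·618 + 1130·386 = 0 + 63225 + 155325 + 449904 + 436180 = 1104634
Σ Rᵢ = 0 + 31 + 74 + 216 + 211 = 532
N̂ = 1104634 / 532 ≈ 2076.4 → 2076

N ≈ 2076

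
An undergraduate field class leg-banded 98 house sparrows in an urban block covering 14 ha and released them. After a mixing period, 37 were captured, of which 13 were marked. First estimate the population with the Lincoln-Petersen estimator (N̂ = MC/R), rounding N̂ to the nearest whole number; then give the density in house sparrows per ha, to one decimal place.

N̂ = 98·37/13 = 3626/13 ≈ 278.9 → 279
Density = N̂ / area = 279 / 14 ≈ 19.93 → 19.9 per ha

density ≈ 19.9 house sparrows per ha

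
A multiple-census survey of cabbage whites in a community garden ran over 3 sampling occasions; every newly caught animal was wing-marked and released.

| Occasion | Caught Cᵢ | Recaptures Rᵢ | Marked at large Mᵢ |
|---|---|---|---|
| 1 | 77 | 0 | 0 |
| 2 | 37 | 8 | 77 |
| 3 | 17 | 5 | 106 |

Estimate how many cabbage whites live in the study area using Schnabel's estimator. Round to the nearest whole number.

N ≈ 358

Σ MᵢCᵢ = 0·77 + 77·37 + 106·17 = 0 + 2849 + 1802 = 4651
Σ Rᵢ = 0 + 8 + 5 = 13
N̂ = 4651 / 13 ≈ 357.8 → 358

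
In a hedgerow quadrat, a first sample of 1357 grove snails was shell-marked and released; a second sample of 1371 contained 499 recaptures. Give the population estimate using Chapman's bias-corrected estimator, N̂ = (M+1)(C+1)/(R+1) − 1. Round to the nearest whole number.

N ≈ 3725

N̂ = (1357+1)(1371+1)/(499+1) − 1 = 1358·1372/500 − 1
= 1863176/500 − 1 ≈ 3726.4 − 1 ≈ 3725.4 → 3725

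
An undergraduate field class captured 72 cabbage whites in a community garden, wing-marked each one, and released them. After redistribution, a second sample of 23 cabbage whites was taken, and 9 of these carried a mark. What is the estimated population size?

N = (72 × 23) / 9 = 1656 / 9 = 184

N = 184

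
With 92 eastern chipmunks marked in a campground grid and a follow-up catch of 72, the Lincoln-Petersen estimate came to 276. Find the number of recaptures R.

R = 24

From N = M·C/R: R = M·C / N = 92·72 / 276 = 6624 / 276 = 24.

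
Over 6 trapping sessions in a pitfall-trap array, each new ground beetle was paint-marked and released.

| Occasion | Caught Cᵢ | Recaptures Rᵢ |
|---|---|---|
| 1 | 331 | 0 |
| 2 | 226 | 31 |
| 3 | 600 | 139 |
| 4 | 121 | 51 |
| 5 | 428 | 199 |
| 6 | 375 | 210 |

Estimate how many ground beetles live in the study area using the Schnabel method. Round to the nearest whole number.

Marked at large before each occasion: Mᵢ = Σⱼ<ᵢ (Cⱼ − Rⱼ) → M1=0, M2=331, M3=526, M4=987, M5=1057, M6=1286
Σ MᵢCᵢ = 0·331 + 331·226 + 526·600 + 987·121 + 1057·428 + 1286·375 = 0 + 74806 + 315600 + 119427 + 452396 + 482250 = 1444479
Σ Rᵢ = 0 + 31 + 139 + 51 + 199 + 210 = 630
N̂ = 1444479 / 630 ≈ 2292.8 → 2293

N ≈ 2293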